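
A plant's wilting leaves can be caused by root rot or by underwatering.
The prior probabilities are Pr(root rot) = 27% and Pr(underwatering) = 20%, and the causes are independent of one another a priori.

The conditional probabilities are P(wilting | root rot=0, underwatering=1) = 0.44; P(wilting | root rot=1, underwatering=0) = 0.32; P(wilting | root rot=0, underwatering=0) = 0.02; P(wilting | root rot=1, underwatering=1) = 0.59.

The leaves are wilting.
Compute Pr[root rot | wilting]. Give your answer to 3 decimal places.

Pr[root rot | wilting] ≈ 0.571

P(wilting) = 0.02·0.73·0.8 + 0.44·0.73·0.2 + 0.32·0.27·0.8 + 0.59·0.27·0.2 = 0.011680 + 0.064240 + 0.069120 + 0.031860 = 0.176900
Restricting to configurations with root rot present: 0.069120 + 0.031860 = 0.100980.
Hence the posterior is 0.100980/0.176900 ≈ 0.571.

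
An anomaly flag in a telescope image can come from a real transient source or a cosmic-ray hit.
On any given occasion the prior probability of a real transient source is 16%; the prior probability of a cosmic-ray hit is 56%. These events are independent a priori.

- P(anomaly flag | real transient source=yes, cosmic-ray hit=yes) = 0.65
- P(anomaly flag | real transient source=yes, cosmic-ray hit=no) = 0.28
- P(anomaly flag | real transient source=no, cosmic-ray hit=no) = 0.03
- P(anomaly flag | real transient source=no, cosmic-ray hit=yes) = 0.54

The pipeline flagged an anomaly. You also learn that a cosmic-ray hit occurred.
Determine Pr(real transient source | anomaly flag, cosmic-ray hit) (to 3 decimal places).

P(anomaly flag | cosmic-ray hit) = 0.54*0.84 + 0.65*0.16 = 0.453600 + 0.104000 = 0.557600
Restricting to configurations with real transient source present: 0.65*0.16 = 0.104000.
So P(real transient source | anomaly flag, cosmic-ray hit) = 0.104000/0.557600 ≈ 0.187.

Pr(real transient source | anomaly flag, cosmic-ray hit) ≈ 0.187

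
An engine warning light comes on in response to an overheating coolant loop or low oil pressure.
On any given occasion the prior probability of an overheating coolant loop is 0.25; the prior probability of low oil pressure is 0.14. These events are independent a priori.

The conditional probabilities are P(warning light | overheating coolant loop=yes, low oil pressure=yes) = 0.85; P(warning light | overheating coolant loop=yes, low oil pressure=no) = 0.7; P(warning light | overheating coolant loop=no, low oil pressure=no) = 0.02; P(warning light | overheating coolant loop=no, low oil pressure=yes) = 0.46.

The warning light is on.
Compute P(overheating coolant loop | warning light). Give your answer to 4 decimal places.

P(overheating coolant loop | warning light) ≈ 0.7465

Sum P(warning light|·) weighted by the priors over the 4 (overheating coolant loop, low oil pressure) configurations:
  P(warning light) = 0.02*0.75*0.86 + 0.46*0.75*0.14 + 0.7*0.25*0.86 + 0.85*0.25*0.14
        = 0.012900 + 0.048300 + 0.150500 + 0.029750 = 0.241450
Keeping only the overheating coolant loop-present terms gives 0.180250, so
  P(overheating coolant loop | warning light) = 0.180250 / 0.241450 ≈ 0.7465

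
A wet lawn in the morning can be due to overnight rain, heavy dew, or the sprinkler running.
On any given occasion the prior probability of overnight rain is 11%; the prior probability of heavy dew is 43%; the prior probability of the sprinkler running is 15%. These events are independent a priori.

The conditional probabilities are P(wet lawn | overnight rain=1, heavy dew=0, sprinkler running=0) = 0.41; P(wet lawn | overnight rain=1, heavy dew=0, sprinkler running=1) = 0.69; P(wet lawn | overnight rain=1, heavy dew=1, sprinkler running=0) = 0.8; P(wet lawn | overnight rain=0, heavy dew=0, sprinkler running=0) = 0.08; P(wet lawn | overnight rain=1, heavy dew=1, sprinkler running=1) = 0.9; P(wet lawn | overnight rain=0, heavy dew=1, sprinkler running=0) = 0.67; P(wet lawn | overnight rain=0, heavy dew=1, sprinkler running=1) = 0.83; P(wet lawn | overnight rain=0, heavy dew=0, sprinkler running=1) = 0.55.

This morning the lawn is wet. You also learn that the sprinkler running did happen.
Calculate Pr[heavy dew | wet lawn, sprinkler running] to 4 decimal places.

Pr[heavy dew | wet lawn, sprinkler running] ≈ 0.5278

Weight on heavy dew=true, given the evidence: 0.317641 + 0.042570 = 0.360211
Normalizer over all consistent configurations: 0.55*0.89*0.57 + 0.83*0.89*0.43 + 0.69*0.11*0.57 + 0.9*0.11*0.43 = 0.682489
P(heavy dew | wet lawn, sprinkler running) = 0.360211/0.682489 ≈ 0.5278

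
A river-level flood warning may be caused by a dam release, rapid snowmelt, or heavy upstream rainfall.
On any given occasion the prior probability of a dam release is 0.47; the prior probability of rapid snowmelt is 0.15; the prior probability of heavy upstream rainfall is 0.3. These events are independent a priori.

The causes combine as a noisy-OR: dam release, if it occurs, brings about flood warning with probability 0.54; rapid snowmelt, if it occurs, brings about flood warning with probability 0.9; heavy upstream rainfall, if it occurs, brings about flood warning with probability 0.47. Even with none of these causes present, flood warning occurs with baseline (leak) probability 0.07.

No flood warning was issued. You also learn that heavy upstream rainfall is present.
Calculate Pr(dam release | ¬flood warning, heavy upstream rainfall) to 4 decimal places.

Under noisy-OR, P(flood warning | causes) = 1 − (1−0.07)·∏(1−qᵢ) over the active causes.
Weight on dam release=true, given the evidence: 0.090580 + 0.001598 = 0.092178
Normalizer over all consistent configurations: 0.4929×0.53×0.85 + 0.04929×0.53×0.15 + 0.226734×0.47×0.85 + 0.022673×0.47×0.15 = 0.318148
P(dam release | ¬flood warning, heavy upstream rainfall) = 0.092178/0.318148 ≈ 0.2897

Pr(dam release | ¬flood warning, heavy upstream rainfall) ≈ 0.2897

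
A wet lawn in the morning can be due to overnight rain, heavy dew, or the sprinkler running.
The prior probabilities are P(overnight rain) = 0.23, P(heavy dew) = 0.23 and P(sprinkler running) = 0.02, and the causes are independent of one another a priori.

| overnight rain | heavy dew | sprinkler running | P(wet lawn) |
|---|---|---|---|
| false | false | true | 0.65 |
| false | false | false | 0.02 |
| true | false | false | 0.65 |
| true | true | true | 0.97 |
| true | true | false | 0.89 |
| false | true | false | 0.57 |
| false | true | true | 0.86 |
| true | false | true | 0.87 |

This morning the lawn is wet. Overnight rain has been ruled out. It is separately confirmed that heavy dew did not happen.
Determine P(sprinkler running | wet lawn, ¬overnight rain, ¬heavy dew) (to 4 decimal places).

P(sprinkler running | wet lawn, ¬overnight rain, ¬heavy dew) ≈ 0.3988

By total probability over both values of sprinkler running:
  P(wet lawn | ¬overnight rain, ¬heavy dew) = 0.02*0.98 + 0.65*0.02
        = 0.019600 + 0.013000 = 0.032600
The terms with sprinkler running present sum to 0.013000, so
  P(sprinkler running | wet lawn, ¬overnight rain, ¬heavy dew) = 0.013000 / 0.032600 ≈ 0.3988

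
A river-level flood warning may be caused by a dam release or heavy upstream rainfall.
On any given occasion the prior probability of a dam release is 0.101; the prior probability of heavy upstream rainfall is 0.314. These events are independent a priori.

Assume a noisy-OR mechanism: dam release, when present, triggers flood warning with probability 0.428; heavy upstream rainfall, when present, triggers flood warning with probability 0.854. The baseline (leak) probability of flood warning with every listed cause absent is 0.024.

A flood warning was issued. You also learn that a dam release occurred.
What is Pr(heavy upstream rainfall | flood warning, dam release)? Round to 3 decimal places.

Under noisy-OR, P(flood warning | causes) = 1 − (1−0.024)·∏(1−qᵢ) over the active causes.
Enumerate both values of heavy upstream rainfall and weight by the priors:
  P(flood warning | dam release) = 0.441728·0.686 + 0.918492·0.314
        = 0.303025 + 0.288406 = 0.591431
The terms with heavy upstream rainfall present sum to 0.288406, so
  P(heavy upstream rainfall | flood warning, dam release) = 0.288406 / 0.591431 ≈ 0.488

Pr(heavy upstream rainfall | flood warning, dam release) ≈ 0.488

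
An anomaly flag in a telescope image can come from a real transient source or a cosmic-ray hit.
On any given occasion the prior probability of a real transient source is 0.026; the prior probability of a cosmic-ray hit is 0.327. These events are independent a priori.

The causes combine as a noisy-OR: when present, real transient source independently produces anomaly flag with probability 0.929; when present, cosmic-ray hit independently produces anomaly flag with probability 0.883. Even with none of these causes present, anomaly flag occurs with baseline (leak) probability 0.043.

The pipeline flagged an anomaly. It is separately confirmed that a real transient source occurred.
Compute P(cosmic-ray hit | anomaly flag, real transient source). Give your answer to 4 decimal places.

P(cosmic-ray hit | anomaly flag, real transient source) ≈ 0.3409

Under noisy-OR, P(anomaly flag | causes) = 1 − (1−0.043)·∏(1−qᵢ) over the active causes.
P(anomaly flag | real transient source) = 0.932053*0.673 + 0.99205*0.327 = 0.627272 + 0.324400 = 0.951672
Of this, 0.324400 comes from 0.99205*0.327 (the cosmic-ray hit=true cases).
Hence the posterior is 0.324400/0.951672 ≈ 0.3409.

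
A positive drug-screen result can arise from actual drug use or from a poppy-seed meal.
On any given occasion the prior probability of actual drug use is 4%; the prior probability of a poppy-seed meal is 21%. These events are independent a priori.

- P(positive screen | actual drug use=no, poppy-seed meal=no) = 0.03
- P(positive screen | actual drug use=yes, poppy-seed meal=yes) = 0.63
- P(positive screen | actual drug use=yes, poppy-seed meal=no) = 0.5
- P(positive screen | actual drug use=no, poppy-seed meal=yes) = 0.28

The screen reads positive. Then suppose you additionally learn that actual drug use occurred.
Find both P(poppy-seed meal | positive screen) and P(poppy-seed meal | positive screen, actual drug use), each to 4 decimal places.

P(positive screen) = 0.03*0.96*0.79 + 0.28*0.96*0.21 + 0.5*0.04*0.79 + 0.63*0.04*0.21 = 0.022752 + 0.056448 + 0.015800 + 0.005292 = 0.100292
Restricting to configurations with poppy-seed meal present: 0.056448 + 0.005292 = 0.061740.
Hence the posterior is 0.061740/0.100292 ≈ 0.6156.

Now condition on the additional information:
For the numerator, keep only poppy-seed meal=true terms: 0.63×0.21 = 0.132300
The normalizing constant is 0.5×0.79 + 0.63×0.21 = 0.527300
P(poppy-seed meal | positive screen, actual drug use) = 0.132300/0.527300 ≈ 0.2509
— actual drug use explains away the evidence for poppy-seed meal.

P(poppy-seed meal | positive screen) ≈ 0.6156; P(poppy-seed meal | positive screen, actual drug use) ≈ 0.2509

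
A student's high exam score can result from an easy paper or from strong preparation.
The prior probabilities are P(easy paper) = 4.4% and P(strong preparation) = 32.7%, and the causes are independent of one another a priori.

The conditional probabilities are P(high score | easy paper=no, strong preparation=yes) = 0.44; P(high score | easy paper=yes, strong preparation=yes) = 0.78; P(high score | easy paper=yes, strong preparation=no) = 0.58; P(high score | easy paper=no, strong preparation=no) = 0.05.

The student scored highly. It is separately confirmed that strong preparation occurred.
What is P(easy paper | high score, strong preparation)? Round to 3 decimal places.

P(easy paper | high score, strong preparation) ≈ 0.075

P(high score | strong preparation) = 0.44·0.956 + 0.78·0.044 = 0.420640 + 0.034320 = 0.454960
The easy paper-present share is 0.78·0.044 = 0.034320.
So P(easy paper | high score, strong preparation) = 0.034320/0.454960 ≈ 0.075.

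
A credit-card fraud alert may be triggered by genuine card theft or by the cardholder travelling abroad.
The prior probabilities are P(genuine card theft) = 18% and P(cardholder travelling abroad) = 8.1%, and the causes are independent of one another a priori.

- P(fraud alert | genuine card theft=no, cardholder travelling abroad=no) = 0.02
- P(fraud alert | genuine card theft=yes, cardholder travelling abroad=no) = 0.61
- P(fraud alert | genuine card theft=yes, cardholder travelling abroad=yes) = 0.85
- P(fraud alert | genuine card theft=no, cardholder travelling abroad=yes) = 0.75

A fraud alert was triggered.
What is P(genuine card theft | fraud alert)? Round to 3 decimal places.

P(genuine card theft | fraud alert) ≈ 0.636

By total probability over the 4 (genuine card theft, cardholder travelling abroad) configurations:
  P(fraud alert) = 0.02*0.82*0.919 + 0.75*0.82*0.081 + 0.61*0.18*0.919 + 0.85*0.18*0.081
        = 0.015072 + 0.049815 + 0.100906 + 0.012393 = 0.178186
The terms with genuine card theft present sum to 0.113299, so
  P(genuine card theft | fraud alert) = 0.113299 / 0.178186 ≈ 0.636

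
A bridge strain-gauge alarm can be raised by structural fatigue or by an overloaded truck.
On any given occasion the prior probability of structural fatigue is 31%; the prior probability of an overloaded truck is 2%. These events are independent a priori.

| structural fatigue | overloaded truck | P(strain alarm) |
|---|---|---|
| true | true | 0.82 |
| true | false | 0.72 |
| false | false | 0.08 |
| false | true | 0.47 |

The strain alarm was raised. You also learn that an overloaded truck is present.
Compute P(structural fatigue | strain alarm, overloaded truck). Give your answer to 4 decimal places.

Numerator (weight on configurations with structural fatigue): 0.82*0.31 = 0.254200
The normalizing constant is 0.47*0.69 + 0.82*0.31 = 0.578500
Posterior = 0.254200 / 0.578500 ≈ 0.4394

P(structural fatigue | strain alarm, overloaded truck) ≈ 0.4394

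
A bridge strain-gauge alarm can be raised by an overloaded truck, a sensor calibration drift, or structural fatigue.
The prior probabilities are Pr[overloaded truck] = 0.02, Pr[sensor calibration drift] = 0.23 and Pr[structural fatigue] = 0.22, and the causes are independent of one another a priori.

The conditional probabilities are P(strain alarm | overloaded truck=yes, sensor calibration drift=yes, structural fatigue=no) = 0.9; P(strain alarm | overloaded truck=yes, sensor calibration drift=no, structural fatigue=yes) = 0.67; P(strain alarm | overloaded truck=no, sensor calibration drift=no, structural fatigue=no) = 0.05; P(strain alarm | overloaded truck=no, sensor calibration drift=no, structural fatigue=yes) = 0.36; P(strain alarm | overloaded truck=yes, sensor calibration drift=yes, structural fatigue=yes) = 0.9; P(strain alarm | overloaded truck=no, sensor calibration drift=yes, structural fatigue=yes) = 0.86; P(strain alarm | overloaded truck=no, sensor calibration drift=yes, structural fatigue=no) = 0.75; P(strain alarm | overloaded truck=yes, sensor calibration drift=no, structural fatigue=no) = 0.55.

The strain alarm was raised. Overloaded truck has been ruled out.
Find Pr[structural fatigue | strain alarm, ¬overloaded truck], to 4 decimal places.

Pr[structural fatigue | strain alarm, ¬overloaded truck] ≈ 0.3884

By total probability over the 4 (sensor calibration drift, structural fatigue) configurations:
  P(strain alarm | ¬overloaded truck) = 0.05*0.77*0.78 + 0.36*0.77*0.22 + 0.75*0.23*0.78 + 0.86*0.23*0.22
        = 0.030030 + 0.060984 + 0.134550 + 0.043516 = 0.269080
The terms with structural fatigue present sum to 0.104500, so
  P(structural fatigue | strain alarm, ¬overloaded truck) = 0.104500 / 0.269080 ≈ 0.3884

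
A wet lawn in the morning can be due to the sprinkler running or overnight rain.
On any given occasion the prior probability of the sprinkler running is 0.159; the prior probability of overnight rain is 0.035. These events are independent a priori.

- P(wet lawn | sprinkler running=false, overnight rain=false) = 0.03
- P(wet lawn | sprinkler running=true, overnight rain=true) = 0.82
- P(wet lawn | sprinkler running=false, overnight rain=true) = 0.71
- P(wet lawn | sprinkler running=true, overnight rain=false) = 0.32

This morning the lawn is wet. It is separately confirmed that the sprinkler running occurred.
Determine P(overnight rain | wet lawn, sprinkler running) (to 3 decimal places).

Numerator (weight on configurations with overnight rain): 0.82×0.035 = 0.028700
Denominator P(wet lawn | sprinkler running): 0.32×0.965 + 0.82×0.035 = 0.337500
P(overnight rain | wet lawn, sprinkler running) = 0.028700/0.337500 ≈ 0.085

P(overnight rain | wet lawn, sprinkler running) ≈ 0.085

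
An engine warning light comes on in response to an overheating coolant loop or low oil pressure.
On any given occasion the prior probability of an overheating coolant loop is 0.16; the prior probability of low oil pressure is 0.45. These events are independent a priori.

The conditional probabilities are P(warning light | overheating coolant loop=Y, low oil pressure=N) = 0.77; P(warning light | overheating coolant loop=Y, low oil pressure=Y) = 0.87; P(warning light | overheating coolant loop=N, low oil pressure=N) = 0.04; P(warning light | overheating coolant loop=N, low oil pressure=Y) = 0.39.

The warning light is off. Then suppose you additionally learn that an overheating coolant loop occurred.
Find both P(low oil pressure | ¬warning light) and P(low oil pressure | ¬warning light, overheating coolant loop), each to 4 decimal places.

P(¬warning light) = 0.96×0.84×0.55 + 0.61×0.84×0.45 + 0.23×0.16×0.55 + 0.13×0.16×0.45 = 0.443520 + 0.230580 + 0.020240 + 0.009360 = 0.703700
Of this, 0.239940 comes from 0.230580 + 0.009360 (the low oil pressure=true cases).
So P(low oil pressure | ¬warning light) = 0.239940/0.703700 ≈ 0.3410.

Now condition on the additional information:
P(¬warning light | overheating coolant loop) = 0.23×0.55 + 0.13×0.45 = 0.126500 + 0.058500 = 0.185000
Restricting to configurations with low oil pressure present: 0.13×0.45 = 0.058500.
P(low oil pressure | ¬warning light, overheating coolant loop) = 0.058500 / 0.185000 ≈ 0.3162

P(low oil pressure | ¬warning light) ≈ 0.3410; P(low oil pressure | ¬warning light, overheating coolant loop) ≈ 0.3162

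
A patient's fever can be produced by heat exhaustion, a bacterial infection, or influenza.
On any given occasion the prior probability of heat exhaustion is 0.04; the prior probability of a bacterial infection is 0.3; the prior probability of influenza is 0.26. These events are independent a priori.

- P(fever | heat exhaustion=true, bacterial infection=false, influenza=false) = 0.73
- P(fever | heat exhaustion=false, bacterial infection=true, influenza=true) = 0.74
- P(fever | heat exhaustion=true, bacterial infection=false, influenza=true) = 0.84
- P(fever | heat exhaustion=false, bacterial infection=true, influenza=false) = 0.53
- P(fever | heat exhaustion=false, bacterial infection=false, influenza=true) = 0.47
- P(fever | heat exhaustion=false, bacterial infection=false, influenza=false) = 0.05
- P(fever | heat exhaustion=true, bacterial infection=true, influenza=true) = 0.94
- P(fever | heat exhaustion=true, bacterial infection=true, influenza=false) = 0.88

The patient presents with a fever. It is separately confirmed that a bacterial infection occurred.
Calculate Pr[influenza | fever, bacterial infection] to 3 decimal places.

For the numerator, keep only influenza=true terms: 0.184704 + 0.009776 = 0.194480
Denominator P(fever | bacterial infection): 0.53×0.96×0.74 + 0.74×0.96×0.26 + 0.88×0.04×0.74 + 0.94×0.04×0.26 = 0.597040
Posterior = 0.194480 / 0.597040 ≈ 0.326

Pr[influenza | fever, bacterial infection] ≈ 0.326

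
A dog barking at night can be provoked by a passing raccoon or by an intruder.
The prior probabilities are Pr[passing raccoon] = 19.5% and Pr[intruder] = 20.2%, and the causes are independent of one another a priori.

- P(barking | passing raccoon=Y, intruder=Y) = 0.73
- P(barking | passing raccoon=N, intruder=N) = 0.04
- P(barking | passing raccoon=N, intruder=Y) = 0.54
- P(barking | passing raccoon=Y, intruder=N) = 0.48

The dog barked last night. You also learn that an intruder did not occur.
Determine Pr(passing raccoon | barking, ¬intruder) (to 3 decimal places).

For the numerator, keep only passing raccoon=true terms: 0.48×0.195 = 0.093600
The normalizing constant is 0.04×0.805 + 0.48×0.195 = 0.125800
Posterior = 0.093600 / 0.125800 ≈ 0.744

Pr(passing raccoon | barking, ¬intruder) ≈ 0.744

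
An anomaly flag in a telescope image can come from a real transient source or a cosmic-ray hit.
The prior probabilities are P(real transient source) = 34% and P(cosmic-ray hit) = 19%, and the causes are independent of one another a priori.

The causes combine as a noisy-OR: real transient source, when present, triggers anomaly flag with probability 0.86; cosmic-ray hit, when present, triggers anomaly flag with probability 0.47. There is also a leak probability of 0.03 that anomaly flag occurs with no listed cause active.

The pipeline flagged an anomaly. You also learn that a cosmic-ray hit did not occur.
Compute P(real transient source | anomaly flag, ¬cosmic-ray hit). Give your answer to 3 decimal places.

Under noisy-OR, P(anomaly flag | causes) = 1 − (1−0.03)·∏(1−qᵢ) over the active causes.
Weight on real transient source=true, given the evidence: 0.8642·0.34 = 0.293828
Normalizer over all consistent configurations: 0.03·0.66 + 0.8642·0.34 = 0.313628
Posterior = 0.293828 / 0.313628 ≈ 0.937

P(real transient source | anomaly flag, ¬cosmic-ray hit) ≈ 0.937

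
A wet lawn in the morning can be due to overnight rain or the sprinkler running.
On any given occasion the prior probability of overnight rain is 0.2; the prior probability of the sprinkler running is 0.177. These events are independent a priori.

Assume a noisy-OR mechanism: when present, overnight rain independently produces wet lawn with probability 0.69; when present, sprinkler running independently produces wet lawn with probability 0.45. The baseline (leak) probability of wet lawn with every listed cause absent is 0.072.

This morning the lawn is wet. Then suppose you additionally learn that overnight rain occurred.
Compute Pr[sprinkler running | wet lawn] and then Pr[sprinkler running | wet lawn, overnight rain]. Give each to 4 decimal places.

Under noisy-OR, P(wet lawn | causes) = 1 − (1−0.072)·∏(1−qᵢ) over the active causes.
For the numerator, keep only sprinkler running=true terms: 0.069327 + 0.029799 = 0.099126
The normalizing constant is 0.072·0.8·0.823 + 0.4896·0.8·0.177 + 0.71232·0.2·0.823 + 0.841776·0.2·0.177 = 0.263779
P(sprinkler running | wet lawn) = 0.099126/0.263779 ≈ 0.3758

Now also conditioning on overnight rain=true:
Weight on sprinkler running=true, given the evidence: 0.841776*0.177 = 0.148994
Normalizer over all consistent configurations: 0.71232*0.823 + 0.841776*0.177 = 0.735233
P(sprinkler running | wet lawn, overnight rain) = 0.148994/0.735233 ≈ 0.2026

Pr[sprinkler running | wet lawn] ≈ 0.3758; Pr[sprinkler running | wet lawn, overnight rain] ≈ 0.2026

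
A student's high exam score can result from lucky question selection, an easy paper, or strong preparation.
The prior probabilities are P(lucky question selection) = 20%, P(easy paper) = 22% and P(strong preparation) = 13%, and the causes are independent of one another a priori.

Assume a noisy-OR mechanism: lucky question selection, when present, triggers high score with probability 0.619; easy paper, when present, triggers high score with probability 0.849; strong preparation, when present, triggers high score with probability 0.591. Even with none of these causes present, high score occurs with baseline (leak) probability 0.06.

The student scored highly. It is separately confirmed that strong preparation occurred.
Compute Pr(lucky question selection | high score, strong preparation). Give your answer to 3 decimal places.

Pr(lucky question selection | high score, strong preparation) ≈ 0.243

Under noisy-OR, P(high score | causes) = 1 − (1−0.06)·∏(1−qᵢ) over the active causes.
P(high score | strong preparation) = 0.61554×0.8×0.78 + 0.941947×0.8×0.22 + 0.853521×0.2×0.78 + 0.977882×0.2×0.22 = 0.384097 + 0.165783 + 0.133149 + 0.043027 = 0.726056
The lucky question selection-present share is 0.133149 + 0.043027 = 0.176176.
Hence the posterior is 0.176176/0.726056 ≈ 0.243.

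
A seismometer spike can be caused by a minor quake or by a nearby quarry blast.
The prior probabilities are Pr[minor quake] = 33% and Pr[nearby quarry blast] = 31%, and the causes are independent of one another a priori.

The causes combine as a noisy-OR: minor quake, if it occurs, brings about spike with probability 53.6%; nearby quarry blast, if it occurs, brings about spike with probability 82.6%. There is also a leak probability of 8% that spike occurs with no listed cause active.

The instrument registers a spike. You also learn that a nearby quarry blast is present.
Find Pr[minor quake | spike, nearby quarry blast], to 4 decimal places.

Under noisy-OR, P(spike | causes) = 1 − (1−0.08)·∏(1−qᵢ) over the active causes.
P(spike | nearby quarry blast) = 0.83992×0.67 + 0.925723×0.33 = 0.562746 + 0.305489 = 0.868235
Of this, 0.305489 comes from 0.925723×0.33 (the minor quake=true cases).
P(minor quake | spike, nearby quarry blast) = 0.305489 / 0.868235 ≈ 0.3519

Pr[minor quake | spike, nearby quarry blast] ≈ 0.3519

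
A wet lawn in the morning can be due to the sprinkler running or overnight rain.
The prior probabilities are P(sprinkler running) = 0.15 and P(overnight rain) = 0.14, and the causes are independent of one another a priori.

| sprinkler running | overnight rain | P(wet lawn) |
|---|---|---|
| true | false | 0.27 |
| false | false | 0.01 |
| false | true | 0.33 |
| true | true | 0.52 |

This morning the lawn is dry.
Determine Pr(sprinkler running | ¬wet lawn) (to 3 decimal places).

For the numerator, keep only sprinkler running=true terms: 0.094170 + 0.010080 = 0.104250
Denominator P(¬wet lawn): 0.99×0.85×0.86 + 0.67×0.85×0.14 + 0.73×0.15×0.86 + 0.48×0.15×0.14 = 0.907670
Posterior = 0.104250 / 0.907670 ≈ 0.115

Pr(sprinkler running | ¬wet lawn) ≈ 0.115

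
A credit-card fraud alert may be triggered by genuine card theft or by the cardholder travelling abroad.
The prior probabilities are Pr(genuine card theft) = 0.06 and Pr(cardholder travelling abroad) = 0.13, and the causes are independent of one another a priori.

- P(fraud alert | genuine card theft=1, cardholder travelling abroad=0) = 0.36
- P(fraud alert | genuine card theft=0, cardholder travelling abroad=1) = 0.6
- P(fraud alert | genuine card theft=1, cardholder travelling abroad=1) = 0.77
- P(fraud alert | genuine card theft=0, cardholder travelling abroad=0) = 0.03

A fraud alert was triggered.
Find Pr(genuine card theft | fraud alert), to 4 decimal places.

Sum P(fraud alert|·) weighted by the priors over the 4 (genuine card theft, cardholder travelling abroad) configurations:
  P(fraud alert) = 0.03*0.94*0.87 + 0.6*0.94*0.13 + 0.36*0.06*0.87 + 0.77*0.06*0.13
        = 0.024534 + 0.073320 + 0.018792 + 0.006006 = 0.122652
Keeping only the genuine card theft-present terms gives 0.024798, so
  P(genuine card theft | fraud alert) = 0.024798 / 0.122652 ≈ 0.2022

Pr(genuine card theft | fraud alert) ≈ 0.2022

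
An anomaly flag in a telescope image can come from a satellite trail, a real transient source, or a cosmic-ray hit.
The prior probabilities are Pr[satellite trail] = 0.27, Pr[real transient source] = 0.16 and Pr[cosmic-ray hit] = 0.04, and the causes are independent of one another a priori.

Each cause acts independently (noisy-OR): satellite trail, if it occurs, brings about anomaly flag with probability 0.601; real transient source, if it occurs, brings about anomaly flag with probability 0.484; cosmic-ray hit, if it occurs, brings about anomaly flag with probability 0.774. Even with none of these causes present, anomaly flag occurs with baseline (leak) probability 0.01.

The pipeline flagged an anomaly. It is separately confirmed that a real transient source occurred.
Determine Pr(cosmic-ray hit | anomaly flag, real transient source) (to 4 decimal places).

Under noisy-OR, P(anomaly flag | causes) = 1 − (1−0.01)·∏(1−qᵢ) over the active causes.
P(anomaly flag | real transient source) = 0.48916×0.73×0.96 + 0.88455×0.73×0.04 + 0.796175×0.27×0.96 + 0.953936×0.27×0.04 = 0.342803 + 0.025829 + 0.206369 + 0.010303 = 0.585304
Restricting to configurations with cosmic-ray hit present: 0.025829 + 0.010303 = 0.036132.
Hence the posterior is 0.036132/0.585304 ≈ 0.0617.

Pr(cosmic-ray hit | anomaly flag, real transient source) ≈ 0.0617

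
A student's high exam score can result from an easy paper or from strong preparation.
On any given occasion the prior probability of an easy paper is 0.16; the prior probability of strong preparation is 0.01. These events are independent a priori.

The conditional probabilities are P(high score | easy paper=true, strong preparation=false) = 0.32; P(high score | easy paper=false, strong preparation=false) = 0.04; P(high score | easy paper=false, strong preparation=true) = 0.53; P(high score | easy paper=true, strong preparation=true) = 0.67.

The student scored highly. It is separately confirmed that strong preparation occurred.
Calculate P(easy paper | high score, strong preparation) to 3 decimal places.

P(easy paper | high score, strong preparation) ≈ 0.194

P(high score | strong preparation) = 0.53×0.84 + 0.67×0.16 = 0.445200 + 0.107200 = 0.552400
Of this, 0.107200 comes from 0.67×0.16 (the easy paper=true cases).
P(easy paper | high score, strong preparation) = 0.107200 / 0.552400 ≈ 0.194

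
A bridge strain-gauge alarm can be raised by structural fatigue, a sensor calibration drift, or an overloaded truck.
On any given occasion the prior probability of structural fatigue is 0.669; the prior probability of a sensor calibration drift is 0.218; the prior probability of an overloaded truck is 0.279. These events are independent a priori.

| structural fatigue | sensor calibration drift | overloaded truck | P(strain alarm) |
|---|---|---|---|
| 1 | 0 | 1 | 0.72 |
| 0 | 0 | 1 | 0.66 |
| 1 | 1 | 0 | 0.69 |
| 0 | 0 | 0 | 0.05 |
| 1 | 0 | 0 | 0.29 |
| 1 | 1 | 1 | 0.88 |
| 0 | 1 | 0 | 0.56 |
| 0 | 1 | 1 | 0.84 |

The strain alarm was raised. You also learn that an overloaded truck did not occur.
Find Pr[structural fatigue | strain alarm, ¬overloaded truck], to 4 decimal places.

By total probability over the 4 (structural fatigue, sensor calibration drift) configurations:
  P(strain alarm | ¬overloaded truck) = 0.05×0.331×0.782 + 0.56×0.331×0.218 + 0.29×0.669×0.782 + 0.69×0.669×0.218
        = 0.012942 + 0.040408 + 0.151716 + 0.100631 = 0.305697
Keeping only the structural fatigue-present terms gives 0.252347, so
  P(structural fatigue | strain alarm, ¬overloaded truck) = 0.252347 / 0.305697 ≈ 0.8255

Pr[structural fatigue | strain alarm, ¬overloaded truck] ≈ 0.8255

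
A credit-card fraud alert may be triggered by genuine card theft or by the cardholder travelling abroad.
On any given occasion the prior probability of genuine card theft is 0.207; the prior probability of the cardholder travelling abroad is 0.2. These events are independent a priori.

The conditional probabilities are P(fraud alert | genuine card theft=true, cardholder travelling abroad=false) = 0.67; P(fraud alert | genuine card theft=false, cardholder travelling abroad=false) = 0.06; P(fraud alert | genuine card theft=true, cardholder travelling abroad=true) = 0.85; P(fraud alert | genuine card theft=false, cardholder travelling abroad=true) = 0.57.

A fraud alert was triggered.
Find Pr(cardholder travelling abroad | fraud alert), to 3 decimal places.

P(fraud alert) = 0.06*0.793*0.8 + 0.57*0.793*0.2 + 0.67*0.207*0.8 + 0.85*0.207*0.2 = 0.038064 + 0.090402 + 0.110952 + 0.035190 = 0.274608
Of this, 0.125592 comes from 0.090402 + 0.035190 (the cardholder travelling abroad=true cases).
P(cardholder travelling abroad | fraud alert) = 0.125592 / 0.274608 ≈ 0.457

Pr(cardholder travelling abroad | fraud alert) ≈ 0.457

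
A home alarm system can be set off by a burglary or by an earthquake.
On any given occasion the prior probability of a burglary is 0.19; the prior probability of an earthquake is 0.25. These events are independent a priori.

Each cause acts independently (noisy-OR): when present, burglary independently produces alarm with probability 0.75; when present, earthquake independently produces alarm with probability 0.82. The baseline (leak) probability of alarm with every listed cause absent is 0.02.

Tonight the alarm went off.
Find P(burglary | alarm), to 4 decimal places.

P(burglary | alarm) ≈ 0.4609

Under noisy-OR, P(alarm | causes) = 1 − (1−0.02)·∏(1−qᵢ) over the active causes.
Numerator (weight on configurations with burglary): 0.107588 + 0.045405 = 0.152993
Denominator P(alarm): 0.02×0.81×0.75 + 0.8236×0.81×0.25 + 0.755×0.19×0.75 + 0.9559×0.19×0.25 = 0.331922
Posterior = 0.152993 / 0.331922 ≈ 0.4609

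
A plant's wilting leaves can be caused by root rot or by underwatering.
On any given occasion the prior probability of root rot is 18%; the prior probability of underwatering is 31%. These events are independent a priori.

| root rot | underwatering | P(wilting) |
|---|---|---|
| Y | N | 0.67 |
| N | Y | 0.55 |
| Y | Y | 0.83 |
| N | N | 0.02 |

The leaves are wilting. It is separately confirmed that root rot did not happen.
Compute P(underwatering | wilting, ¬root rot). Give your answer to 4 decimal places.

P(underwatering | wilting, ¬root rot) ≈ 0.9251

By total probability over both values of underwatering:
  P(wilting | ¬root rot) = 0.02×0.69 + 0.55×0.31
        = 0.013800 + 0.170500 = 0.184300
Keeping only the underwatering-present terms gives 0.170500, so
  P(underwatering | wilting, ¬root rot) = 0.170500 / 0.184300 ≈ 0.9251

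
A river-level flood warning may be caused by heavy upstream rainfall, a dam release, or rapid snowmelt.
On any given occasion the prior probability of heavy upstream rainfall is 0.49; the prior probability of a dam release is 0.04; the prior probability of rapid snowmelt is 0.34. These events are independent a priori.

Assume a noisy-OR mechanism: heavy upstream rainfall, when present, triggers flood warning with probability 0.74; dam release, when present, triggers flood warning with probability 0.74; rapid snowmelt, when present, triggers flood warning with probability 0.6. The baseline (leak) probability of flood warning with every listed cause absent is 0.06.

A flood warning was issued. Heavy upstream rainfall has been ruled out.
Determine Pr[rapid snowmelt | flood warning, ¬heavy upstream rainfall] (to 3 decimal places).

Pr[rapid snowmelt | flood warning, ¬heavy upstream rainfall] ≈ 0.788

Under noisy-OR, P(flood warning | causes) = 1 − (1−0.06)·∏(1−qᵢ) over the active causes.
Weight on rapid snowmelt=true, given the evidence: 0.203674 + 0.012270 = 0.215944
Normalizer over all consistent configurations: 0.06×0.96×0.66 + 0.624×0.96×0.34 + 0.7556×0.04×0.66 + 0.90224×0.04×0.34 = 0.273908
P(rapid snowmelt | flood warning, ¬heavy upstream rainfall) = 0.215944/0.273908 ≈ 0.788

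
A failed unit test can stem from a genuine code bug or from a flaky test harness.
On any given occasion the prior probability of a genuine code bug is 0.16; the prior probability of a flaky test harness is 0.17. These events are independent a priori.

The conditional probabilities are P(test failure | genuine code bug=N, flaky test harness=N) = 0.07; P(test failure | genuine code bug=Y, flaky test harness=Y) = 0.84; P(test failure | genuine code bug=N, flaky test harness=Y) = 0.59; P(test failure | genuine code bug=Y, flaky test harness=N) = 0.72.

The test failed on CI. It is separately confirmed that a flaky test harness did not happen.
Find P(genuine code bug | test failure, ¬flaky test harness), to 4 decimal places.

P(test failure | ¬flaky test harness) = 0.07×0.84 + 0.72×0.16 = 0.058800 + 0.115200 = 0.174000
Restricting to configurations with genuine code bug present: 0.72×0.16 = 0.115200.
Hence the posterior is 0.115200/0.174000 ≈ 0.6621.

P(genuine code bug | test failure, ¬flaky test harness) ≈ 0.6621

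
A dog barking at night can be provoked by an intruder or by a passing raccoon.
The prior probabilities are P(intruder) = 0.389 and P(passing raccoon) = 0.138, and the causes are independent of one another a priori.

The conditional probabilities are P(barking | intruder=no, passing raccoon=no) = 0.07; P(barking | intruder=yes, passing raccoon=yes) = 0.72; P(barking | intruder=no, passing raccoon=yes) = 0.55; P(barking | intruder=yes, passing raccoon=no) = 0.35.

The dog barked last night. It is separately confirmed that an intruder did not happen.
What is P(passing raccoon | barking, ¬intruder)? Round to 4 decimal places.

Enumerate both values of passing raccoon and weight by the priors:
  P(barking | ¬intruder) = 0.07*0.862 + 0.55*0.138
        = 0.060340 + 0.075900 = 0.136240
Configurations with passing raccoon contribute 0.075900, so
  P(passing raccoon | barking, ¬intruder) = 0.075900 / 0.136240 ≈ 0.5571

P(passing raccoon | barking, ¬intruder) ≈ 0.5571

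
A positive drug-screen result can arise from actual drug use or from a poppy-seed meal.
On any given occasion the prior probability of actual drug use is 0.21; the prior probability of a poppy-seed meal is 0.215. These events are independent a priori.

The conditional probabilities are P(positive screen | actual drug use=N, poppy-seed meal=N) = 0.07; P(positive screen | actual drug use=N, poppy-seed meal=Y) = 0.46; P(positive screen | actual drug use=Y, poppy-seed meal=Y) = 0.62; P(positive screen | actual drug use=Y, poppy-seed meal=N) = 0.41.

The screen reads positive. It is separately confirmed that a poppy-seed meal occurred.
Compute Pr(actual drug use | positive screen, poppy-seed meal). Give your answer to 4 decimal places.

Pr(actual drug use | positive screen, poppy-seed meal) ≈ 0.2638

Weight on actual drug use=true, given the evidence: 0.62*0.21 = 0.130200
The normalizing constant is 0.46*0.79 + 0.62*0.21 = 0.493600
P(actual drug use | positive screen, poppy-seed meal) = 0.130200/0.493600 ≈ 0.2638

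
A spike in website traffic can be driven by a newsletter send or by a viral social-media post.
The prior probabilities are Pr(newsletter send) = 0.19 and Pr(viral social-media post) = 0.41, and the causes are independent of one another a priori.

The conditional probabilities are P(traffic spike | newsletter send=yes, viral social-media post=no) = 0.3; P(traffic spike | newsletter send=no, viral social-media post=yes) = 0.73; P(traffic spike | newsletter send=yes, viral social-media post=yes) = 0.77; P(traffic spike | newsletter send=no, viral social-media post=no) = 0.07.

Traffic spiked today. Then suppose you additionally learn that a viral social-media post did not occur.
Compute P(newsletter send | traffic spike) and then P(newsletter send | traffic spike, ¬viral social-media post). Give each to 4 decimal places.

P(newsletter send | traffic spike) ≈ 0.2534; P(newsletter send | traffic spike, ¬viral social-media post) ≈ 0.5013

Enumerate the 4 (newsletter send, viral social-media post) configurations and weight by the priors:
  P(traffic spike) = 0.07×0.81×0.59 + 0.73×0.81×0.41 + 0.3×0.19×0.59 + 0.77×0.19×0.41
        = 0.033453 + 0.242433 + 0.033630 + 0.059983 = 0.369499
Keeping only the newsletter send-present terms gives 0.093613, so
  P(newsletter send | traffic spike) = 0.093613 / 0.369499 ≈ 0.2534

Now condition on the additional information:
Weight on newsletter send=true, given the evidence: 0.3*0.19 = 0.057000
The normalizing constant is 0.07*0.81 + 0.3*0.19 = 0.113700
P(newsletter send | traffic spike, ¬viral social-media post) = 0.057000/0.113700 ≈ 0.5013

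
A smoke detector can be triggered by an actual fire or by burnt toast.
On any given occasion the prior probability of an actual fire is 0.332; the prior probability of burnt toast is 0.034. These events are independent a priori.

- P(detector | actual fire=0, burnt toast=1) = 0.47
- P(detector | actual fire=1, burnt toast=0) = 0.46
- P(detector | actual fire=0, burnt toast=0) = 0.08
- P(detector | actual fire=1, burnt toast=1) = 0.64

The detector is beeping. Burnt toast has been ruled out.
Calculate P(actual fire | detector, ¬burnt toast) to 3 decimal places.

Weight on actual fire=true, given the evidence: 0.46·0.332 = 0.152720
The normalizing constant is 0.08·0.668 + 0.46·0.332 = 0.206160
P(actual fire | detector, ¬burnt toast) = 0.152720/0.206160 ≈ 0.741

P(actual fire | detector, ¬burnt toast) ≈ 0.741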